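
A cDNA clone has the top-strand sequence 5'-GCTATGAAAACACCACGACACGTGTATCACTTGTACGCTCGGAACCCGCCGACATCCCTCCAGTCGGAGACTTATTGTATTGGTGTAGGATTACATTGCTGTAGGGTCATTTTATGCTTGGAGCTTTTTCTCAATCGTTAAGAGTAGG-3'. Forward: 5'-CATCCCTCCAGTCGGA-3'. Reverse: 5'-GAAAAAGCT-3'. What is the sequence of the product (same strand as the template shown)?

5'-CATCCCTCCAGTCGGAGACTTATTGTATTGGTGTAGGATTACATTGCTGTAGGGTCATTTTATGCTTGGAGCTTTTTC-3'

Scanning the template, CATCCCTCCAGTCGGA occurs at positions 53–68; this primer anneals to the bottom strand there with its 3' end pointing downstream.
Reverse complement of the reverse primer: AGCTTTTTC. This occurs on the top strand at positions 122–130.
The product is the template from position 53 through 130 (78 bp).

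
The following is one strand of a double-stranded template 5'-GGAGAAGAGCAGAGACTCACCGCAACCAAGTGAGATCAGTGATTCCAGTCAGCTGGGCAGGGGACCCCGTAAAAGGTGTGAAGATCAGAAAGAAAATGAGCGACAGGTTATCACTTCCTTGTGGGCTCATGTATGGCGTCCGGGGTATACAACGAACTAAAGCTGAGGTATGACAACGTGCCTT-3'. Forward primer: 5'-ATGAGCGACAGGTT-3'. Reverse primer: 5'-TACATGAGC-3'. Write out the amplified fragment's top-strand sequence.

5'-ATGAGCGACAGGTTATCACTTCCTTGTGGGCTCATGTA-3'

Forward primer ATGAGCGACAGGTT is found on the top strand at positions 96–109.
Reverse complement of the reverse primer: GCTCATGTA. This occurs on the top strand at positions 125–133.
The product is the template from position 96 through 133 (38 bp).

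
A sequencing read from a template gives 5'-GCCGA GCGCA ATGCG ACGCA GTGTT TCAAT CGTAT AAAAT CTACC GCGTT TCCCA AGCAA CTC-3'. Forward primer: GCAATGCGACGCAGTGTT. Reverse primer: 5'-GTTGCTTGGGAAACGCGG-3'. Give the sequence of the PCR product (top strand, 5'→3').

5'-GCAATGCGACGCAGTGTTTCAATCGTATAAAATCTACCGCGTTTCCCAAGCAAC-3'

Scanning the template, GCAATGCGACGCAGTGTT occurs at positions 8–25; this primer anneals to the bottom strand there with its 3' end pointing downstream.
Taking the reverse complement of GTTGCTTGGGAAACGCGG gives CCGCGTTTCCCAAGCAAC, found at positions 44–61 on the template; the primer anneals here to the top strand with its 3' end pointing upstream.
The product is the template from position 8 through 61 (54 bp).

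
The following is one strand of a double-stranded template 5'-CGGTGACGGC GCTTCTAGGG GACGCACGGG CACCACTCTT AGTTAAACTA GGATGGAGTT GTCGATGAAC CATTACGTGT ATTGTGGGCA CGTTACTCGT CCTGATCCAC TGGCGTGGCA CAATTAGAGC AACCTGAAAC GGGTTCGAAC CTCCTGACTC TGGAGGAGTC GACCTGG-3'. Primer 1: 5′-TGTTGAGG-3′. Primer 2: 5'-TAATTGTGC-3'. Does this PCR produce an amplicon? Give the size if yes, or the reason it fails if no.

No product — primer 1 has no binding site in the template.

Primer 1 (TGTTGAGG) does not match the top strand, and its reverse complement CCTCAACA does not match either.
With no annealing site for primer 1, no amplification occurs.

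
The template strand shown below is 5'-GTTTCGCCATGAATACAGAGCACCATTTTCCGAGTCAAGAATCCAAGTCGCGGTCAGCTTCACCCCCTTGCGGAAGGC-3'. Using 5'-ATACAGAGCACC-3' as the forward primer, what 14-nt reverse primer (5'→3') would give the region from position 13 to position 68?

5'-AGGGGGTGAAGCTG-3'

The product's 3' end on the top strand is position 68.
The reverse primer anneals to the top strand over positions 55–68, i.e. to CAGCTTCACCCCCT.
Its sequence written 5'→3' is the reverse complement: AGGGGGTGAAGCTG.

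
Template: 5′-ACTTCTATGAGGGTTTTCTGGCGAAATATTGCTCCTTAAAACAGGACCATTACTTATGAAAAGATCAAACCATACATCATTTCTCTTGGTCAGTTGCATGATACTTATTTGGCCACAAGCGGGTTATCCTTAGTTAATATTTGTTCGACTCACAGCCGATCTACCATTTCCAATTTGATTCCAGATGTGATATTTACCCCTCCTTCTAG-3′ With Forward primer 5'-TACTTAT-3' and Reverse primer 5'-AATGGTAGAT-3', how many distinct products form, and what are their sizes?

The forward primer TACTTAT matches the top strand at positions 51–57, 102–108.
The reverse primer's reverse complement is ATCTACCATT, matching at positions 159–168.
Each forward site pairs with the reverse site to give a product ending at position 168: sizes 118, 67 bp.

Two products: 118 bp, 67 bp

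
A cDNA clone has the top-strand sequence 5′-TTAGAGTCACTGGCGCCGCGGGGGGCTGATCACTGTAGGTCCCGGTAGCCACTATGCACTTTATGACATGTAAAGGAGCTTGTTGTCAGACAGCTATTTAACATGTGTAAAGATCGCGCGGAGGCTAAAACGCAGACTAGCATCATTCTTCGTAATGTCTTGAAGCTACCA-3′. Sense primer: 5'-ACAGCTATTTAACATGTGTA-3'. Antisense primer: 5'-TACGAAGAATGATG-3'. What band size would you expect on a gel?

The forward primer matches the template at positions 90–109.
Reverse complement of the reverse primer: CATCATTCTTCGTA. This occurs on the top strand at positions 141–154.
Product length = (reverse-primer end) − (forward-primer start) + 1 = 154 − 90 + 1 = 65 bp.

65 bp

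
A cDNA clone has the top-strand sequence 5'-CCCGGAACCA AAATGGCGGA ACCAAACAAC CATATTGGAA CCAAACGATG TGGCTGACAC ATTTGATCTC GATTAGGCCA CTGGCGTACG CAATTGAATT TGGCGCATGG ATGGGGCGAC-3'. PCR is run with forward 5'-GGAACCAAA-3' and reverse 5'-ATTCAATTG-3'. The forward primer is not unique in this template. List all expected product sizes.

96 bp, 82 bp, 63 bp

The forward primer GGAACCAAA matches the top strand at positions 4–12, 18–26, 37–45.
The reverse primer's reverse complement is CAATTGAAT, matching at positions 91–99.
Each forward site pairs with the reverse site to give a product ending at position 99: sizes 96, 82, 63 bp.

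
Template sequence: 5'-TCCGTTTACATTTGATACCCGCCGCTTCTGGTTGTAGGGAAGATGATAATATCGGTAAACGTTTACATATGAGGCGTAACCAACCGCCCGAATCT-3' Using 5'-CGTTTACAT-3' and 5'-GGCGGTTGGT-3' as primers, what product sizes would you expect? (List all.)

The forward primer CGTTTACAT matches the top strand at positions 3–11, 60–68.
The reverse primer's reverse complement is ACCAACCGCC, matching at positions 79–88.
Each forward site pairs with the reverse site to give a product ending at position 88: sizes 86, 29 bp.

86 bp, 29 bp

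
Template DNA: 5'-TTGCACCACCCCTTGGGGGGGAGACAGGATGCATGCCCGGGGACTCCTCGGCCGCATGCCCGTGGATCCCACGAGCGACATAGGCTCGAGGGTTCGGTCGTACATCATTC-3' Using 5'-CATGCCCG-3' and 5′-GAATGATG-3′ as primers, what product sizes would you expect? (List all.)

The forward primer CATGCCCG matches the top strand at positions 32–39, 55–62.
The reverse primer's reverse complement is CATCATTC, matching at positions 103–110.
Each forward site pairs with the reverse site to give a product ending at position 110: sizes 79, 56 bp.

79 bp, 56 bp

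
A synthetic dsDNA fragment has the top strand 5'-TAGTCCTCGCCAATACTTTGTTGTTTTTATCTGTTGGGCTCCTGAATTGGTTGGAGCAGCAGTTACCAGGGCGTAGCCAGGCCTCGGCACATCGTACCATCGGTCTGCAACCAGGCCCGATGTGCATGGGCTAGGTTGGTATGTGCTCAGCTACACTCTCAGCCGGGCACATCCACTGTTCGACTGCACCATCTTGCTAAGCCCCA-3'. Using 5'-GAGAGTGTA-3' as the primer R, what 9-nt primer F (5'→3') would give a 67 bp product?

5'-GTACCATCG-3'

The reverse primer's reverse complement TACACTCTC matches the template at positions 152–160, so the product ends at position 160.
A 67 bp product then starts at position 160 − 67 + 1 = 94.
The forward primer is identical to the top strand there: GTACCATCG.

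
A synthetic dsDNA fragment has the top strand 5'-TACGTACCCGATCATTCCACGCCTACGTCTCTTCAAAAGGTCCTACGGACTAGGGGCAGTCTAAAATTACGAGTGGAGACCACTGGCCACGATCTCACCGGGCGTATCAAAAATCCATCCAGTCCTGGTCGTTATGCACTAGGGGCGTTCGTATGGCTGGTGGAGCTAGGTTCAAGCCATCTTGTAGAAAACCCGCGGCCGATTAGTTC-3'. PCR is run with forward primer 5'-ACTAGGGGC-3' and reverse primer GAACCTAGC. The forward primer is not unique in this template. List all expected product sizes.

The forward primer ACTAGGGGC matches the top strand at positions 49–57, 138–146.
The reverse primer's reverse complement is GCTAGGTTC, matching at positions 165–173.
Each forward site pairs with the reverse site to give a product ending at position 173: sizes 125, 36 bp.

125 bp, 36 bp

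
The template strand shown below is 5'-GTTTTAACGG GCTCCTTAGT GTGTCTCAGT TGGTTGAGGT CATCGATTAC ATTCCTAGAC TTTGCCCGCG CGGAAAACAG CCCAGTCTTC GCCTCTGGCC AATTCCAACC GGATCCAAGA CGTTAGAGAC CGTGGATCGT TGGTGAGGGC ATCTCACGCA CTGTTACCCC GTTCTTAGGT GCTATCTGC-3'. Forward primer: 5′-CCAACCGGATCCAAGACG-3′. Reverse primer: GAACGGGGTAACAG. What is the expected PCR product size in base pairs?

Scanning the template, CCAACCGGATCCAAGACG occurs at positions 105–122; this primer anneals to the bottom strand there with its 3' end pointing downstream.
Reverse complement of the reverse primer: CTGTTACCCCGTTC. This occurs on the top strand at positions 161–174.
Amplicon spans positions 105–174: 70 bp.

70 bp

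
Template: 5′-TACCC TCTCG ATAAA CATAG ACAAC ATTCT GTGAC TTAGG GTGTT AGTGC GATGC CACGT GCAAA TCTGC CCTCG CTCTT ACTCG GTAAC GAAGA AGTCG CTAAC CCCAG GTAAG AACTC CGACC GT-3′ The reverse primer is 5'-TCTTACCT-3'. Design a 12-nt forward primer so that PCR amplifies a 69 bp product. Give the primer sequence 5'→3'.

The reverse primer's reverse complement AGGTAAGA matches the template at positions 109–116, so the product ends at position 116.
A 69 bp product then starts at position 116 − 69 + 1 = 48.
The forward primer is identical to the top strand there: TGCGATGCCACG.

5'-TGCGATGCCACG-3'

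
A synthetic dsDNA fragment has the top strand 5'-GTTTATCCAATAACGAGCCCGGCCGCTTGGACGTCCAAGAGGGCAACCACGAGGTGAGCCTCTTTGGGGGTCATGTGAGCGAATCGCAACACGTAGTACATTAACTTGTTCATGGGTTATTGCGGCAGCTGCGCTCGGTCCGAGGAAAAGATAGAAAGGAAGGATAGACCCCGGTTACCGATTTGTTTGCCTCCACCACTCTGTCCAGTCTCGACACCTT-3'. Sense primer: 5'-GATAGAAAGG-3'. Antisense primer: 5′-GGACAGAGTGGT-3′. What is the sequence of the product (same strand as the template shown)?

5'-GATAGAAAGGAAGGATAGACCCCGGTTACCGATTTGTTTGCCTCCACCACTCTGTCC-3'

Forward primer GATAGAAAGG is found on the top strand at positions 150–159.
Taking the reverse complement of GGACAGAGTGGT gives ACCACTCTGTCC, found at positions 195–206 on the template; the primer anneals here to the top strand with its 3' end pointing upstream.
The product is the template from position 150 through 206 (57 bp).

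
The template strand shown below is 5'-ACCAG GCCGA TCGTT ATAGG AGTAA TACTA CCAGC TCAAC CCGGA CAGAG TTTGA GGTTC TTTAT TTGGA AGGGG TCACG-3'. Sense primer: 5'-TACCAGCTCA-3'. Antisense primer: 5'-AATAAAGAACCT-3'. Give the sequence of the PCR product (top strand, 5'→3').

Forward primer TACCAGCTCA is found on the top strand at positions 29–38.
The reverse primer's reverse complement is AGGTTCTTTATT, which matches the template at positions 55–66.
The product is the template from position 29 through 66 (38 bp).

5'-TACCAGCTCAACCCGGACAGAGTTTGAGGTTCTTTATT-3'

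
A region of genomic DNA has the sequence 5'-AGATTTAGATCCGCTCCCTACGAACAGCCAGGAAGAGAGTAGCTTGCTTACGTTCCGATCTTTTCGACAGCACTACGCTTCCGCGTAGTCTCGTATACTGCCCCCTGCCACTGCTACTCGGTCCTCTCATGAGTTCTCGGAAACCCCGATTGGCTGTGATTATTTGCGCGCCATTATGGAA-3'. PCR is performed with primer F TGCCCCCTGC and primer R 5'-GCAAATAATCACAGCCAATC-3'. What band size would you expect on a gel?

69 bp

Scanning the template, TGCCCCCTGC occurs at positions 99–108; this primer anneals to the bottom strand there with its 3' end pointing downstream.
Reverse complement of the reverse primer: GATTGGCTGTGATTATTTGC. This occurs on the top strand at positions 148–167.
Product length = (reverse-primer end) − (forward-primer start) + 1 = 167 − 99 + 1 = 69 bp.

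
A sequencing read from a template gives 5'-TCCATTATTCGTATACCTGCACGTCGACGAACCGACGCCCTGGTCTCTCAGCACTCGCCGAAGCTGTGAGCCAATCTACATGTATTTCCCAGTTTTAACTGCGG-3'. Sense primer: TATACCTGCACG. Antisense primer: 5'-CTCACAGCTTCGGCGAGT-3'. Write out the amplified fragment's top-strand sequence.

5'-TATACCTGCACGTCGACGAACCGACGCCCTGGTCTCTCAGCACTCGCCGAAGCTGTGAG-3'

Forward primer TATACCTGCACG is found on the top strand at positions 12–23.
Reverse complement of the reverse primer: ACTCGCCGAAGCTGTGAG. This occurs on the top strand at positions 53–70.
The product is the template from position 12 through 70 (59 bp).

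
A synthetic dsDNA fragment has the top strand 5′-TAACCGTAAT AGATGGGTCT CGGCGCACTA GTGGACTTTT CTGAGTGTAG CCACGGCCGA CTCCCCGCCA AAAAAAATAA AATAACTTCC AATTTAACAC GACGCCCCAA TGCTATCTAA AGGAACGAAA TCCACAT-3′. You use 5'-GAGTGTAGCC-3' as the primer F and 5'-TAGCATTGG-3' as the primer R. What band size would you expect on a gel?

73 bp

Forward primer GAGTGTAGCC is found on the top strand at positions 43–52.
Taking the reverse complement of TAGCATTGG gives CCAATGCTA, found at positions 107–115 on the template; the primer anneals here to the top strand with its 3' end pointing upstream.
Amplicon spans positions 43–115: 73 bp.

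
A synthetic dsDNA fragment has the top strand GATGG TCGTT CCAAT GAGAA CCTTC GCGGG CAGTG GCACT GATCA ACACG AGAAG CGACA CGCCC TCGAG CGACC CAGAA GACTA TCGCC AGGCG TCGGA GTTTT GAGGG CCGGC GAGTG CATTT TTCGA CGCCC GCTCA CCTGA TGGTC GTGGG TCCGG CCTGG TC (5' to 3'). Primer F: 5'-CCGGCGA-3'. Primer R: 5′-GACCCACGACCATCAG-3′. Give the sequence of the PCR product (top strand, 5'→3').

Forward primer CCGGCGA is found on the top strand at positions 111–117.
Reverse complement of the reverse primer: CTGATGGTCGTGGGTC. This occurs on the top strand at positions 142–157.
The product is the template from position 111 through 157 (47 bp).

5'-CCGGCGAGTGCATTTTTCGACGCCCGCTCACCTGATGGTCGTGGGTC-3'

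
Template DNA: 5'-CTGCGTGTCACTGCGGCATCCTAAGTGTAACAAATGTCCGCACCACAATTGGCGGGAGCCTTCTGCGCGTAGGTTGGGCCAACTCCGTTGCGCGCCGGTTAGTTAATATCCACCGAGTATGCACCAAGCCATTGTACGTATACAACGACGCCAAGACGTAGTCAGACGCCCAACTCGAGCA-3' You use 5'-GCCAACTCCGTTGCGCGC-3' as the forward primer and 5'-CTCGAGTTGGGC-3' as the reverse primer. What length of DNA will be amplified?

Forward primer GCCAACTCCGTTGCGCGC is found on the top strand at positions 78–95.
Taking the reverse complement of CTCGAGTTGGGC gives GCCCAACTCGAG, found at positions 168–179 on the template; the primer anneals here to the top strand with its 3' end pointing upstream.
The product runs from position 78 to position 179, so its length is 179 − 78 + 1 = 102 bp.

102 bp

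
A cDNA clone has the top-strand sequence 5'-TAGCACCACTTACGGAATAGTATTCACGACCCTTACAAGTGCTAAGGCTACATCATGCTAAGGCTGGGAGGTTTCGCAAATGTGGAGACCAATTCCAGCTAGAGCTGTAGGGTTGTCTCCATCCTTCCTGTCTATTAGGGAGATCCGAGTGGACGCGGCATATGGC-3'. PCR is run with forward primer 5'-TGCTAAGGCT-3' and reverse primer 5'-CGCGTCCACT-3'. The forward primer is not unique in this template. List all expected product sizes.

The forward primer TGCTAAGGCT matches the top strand at positions 40–49, 56–65.
The reverse primer's reverse complement is AGTGGACGCG, matching at positions 148–157.
Each forward site pairs with the reverse site to give a product ending at position 157: sizes 118, 102 bp.

118 bp, 102 bp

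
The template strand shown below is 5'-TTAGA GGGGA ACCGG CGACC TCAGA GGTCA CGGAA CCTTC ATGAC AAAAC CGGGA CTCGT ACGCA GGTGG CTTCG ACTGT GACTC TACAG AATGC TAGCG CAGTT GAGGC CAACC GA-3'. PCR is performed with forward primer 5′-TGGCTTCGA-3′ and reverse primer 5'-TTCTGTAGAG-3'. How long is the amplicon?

Scanning the template, TGGCTTCGA occurs at positions 68–76; this primer anneals to the bottom strand there with its 3' end pointing downstream.
Reverse complement of the reverse primer: CTCTACAGAA. This occurs on the top strand at positions 83–92.
The product runs from position 68 to position 92, so its length is 92 − 68 + 1 = 25 bp.

25 bp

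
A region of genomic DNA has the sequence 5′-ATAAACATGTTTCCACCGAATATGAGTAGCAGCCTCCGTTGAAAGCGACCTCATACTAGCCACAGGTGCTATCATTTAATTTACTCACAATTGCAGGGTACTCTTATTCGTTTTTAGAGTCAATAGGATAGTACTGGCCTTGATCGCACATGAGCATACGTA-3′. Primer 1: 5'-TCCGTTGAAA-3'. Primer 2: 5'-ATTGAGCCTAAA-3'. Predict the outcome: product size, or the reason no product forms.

Primer 2 (ATTGAGCCTAAA) does not match the top strand, and its reverse complement TTTAGGCTCAAT does not match either.
With no annealing site for primer 2, no amplification occurs.

No product — primer 2 has no binding site in the template.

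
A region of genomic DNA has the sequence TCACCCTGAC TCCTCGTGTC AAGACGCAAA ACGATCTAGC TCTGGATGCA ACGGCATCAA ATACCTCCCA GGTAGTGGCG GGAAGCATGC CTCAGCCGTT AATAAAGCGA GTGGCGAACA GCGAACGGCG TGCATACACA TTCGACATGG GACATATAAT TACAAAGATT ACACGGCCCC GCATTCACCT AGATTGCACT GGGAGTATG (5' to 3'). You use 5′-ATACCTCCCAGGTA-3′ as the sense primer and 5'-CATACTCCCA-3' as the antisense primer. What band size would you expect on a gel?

149 bp

Forward primer ATACCTCCCAGGTA is found on the top strand at positions 61–74.
Taking the reverse complement of CATACTCCCA gives TGGGAGTATG, found at positions 200–209 on the template; the primer anneals here to the top strand with its 3' end pointing upstream.
The product runs from position 61 to position 209, so its length is 209 − 61 + 1 = 149 bp.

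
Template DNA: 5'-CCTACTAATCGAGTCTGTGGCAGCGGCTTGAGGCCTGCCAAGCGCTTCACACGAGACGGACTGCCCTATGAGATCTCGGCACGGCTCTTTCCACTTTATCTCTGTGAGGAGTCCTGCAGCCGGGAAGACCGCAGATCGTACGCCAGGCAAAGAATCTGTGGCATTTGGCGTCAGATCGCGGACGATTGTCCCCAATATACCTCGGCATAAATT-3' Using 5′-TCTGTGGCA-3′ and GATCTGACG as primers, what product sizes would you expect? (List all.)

164 bp, 23 bp

The forward primer TCTGTGGCA matches the top strand at positions 14–22, 155–163.
The reverse primer's reverse complement is CGTCAGATC, matching at positions 169–177.
Each forward site pairs with the reverse site to give a product ending at position 177: sizes 164, 23 bp.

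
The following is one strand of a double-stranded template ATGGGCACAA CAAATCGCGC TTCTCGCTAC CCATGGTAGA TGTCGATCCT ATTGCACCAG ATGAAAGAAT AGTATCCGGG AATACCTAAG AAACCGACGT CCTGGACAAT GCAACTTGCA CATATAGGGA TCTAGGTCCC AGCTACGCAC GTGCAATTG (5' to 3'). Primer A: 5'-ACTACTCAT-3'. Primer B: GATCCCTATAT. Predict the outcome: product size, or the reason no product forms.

Primer A (ACTACTCAT) does not match the top strand, and its reverse complement ATGAGTAGT does not match either.
With no annealing site for primer A, no amplification occurs.

No product — primer A has no binding site in the template.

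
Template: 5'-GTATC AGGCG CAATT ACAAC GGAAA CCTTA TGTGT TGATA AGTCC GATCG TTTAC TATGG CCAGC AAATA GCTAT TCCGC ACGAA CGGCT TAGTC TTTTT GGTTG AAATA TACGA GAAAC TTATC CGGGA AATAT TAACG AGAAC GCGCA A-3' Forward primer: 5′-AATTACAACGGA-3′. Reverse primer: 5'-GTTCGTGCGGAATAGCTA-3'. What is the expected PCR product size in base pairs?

Forward primer AATTACAACGGA is found on the top strand at positions 12–23.
Taking the reverse complement of GTTCGTGCGGAATAGCTA gives TAGCTATTCCGCACGAAC, found at positions 69–86 on the template; the primer anneals here to the top strand with its 3' end pointing upstream.
The product runs from position 12 to position 86, so its length is 86 − 12 + 1 = 75 bp.

75 bp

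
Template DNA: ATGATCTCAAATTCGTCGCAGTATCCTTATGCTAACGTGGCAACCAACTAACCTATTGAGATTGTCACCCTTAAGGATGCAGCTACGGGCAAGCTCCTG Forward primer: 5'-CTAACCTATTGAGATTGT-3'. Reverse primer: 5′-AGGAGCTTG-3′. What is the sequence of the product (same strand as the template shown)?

5'-CTAACCTATTGAGATTGTCACCCTTAAGGATGCAGCTACGGGCAAGCTCCT-3'

Forward primer CTAACCTATTGAGATTGT is found on the top strand at positions 48–65.
Reverse complement of the reverse primer: CAAGCTCCT. This occurs on the top strand at positions 90–98.
The product is the template from position 48 through 98 (51 bp).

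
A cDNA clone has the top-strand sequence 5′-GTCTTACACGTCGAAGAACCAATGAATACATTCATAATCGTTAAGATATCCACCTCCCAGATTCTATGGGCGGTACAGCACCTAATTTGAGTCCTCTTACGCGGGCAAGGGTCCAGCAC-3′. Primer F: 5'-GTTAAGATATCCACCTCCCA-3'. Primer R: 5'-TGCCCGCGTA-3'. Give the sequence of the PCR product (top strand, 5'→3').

5'-GTTAAGATATCCACCTCCCAGATTCTATGGGCGGTACAGCACCTAATTTGAGTCCTCTTACGCGGGCA-3'

Scanning the template, GTTAAGATATCCACCTCCCA occurs at positions 40–59; this primer anneals to the bottom strand there with its 3' end pointing downstream.
The reverse primer's reverse complement is TACGCGGGCA, which matches the template at positions 98–107.
The product is the template from position 40 through 107 (68 bp).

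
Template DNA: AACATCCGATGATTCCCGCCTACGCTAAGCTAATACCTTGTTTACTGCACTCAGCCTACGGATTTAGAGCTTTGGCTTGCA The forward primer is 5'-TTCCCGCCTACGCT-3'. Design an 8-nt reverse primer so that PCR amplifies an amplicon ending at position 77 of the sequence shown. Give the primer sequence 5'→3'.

5'-AGCCAAAG-3'

The forward primer binds at positions 13–26; the product's 3' end on the top strand is position 77.
The reverse primer anneals to the top strand over positions 70–77, i.e. to CTTTGGCT.
Its sequence written 5'→3' is the reverse complement: AGCCAAAG.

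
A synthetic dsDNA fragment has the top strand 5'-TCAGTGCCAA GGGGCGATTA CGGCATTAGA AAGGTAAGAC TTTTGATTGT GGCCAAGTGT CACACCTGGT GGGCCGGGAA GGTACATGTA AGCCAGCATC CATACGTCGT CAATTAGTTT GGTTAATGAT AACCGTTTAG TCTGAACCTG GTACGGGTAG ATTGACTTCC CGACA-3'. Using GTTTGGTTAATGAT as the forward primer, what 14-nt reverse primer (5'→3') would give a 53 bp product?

5'-GAAGTCAATCTACC-3'

The forward primer binds at positions 117–130, so a 53 bp product ends at position 117 + 53 − 1 = 169.
The reverse primer anneals to the top strand over positions 156–169, i.e. to GGTAGATTGACTTC.
Its sequence written 5'→3' is the reverse complement: GAAGTCAATCTACC.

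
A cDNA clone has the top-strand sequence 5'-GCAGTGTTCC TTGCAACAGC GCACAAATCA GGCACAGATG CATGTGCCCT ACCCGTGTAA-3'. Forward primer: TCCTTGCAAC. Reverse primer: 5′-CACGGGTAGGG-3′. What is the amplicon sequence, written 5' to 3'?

5'-TCCTTGCAACAGCGCACAAATCAGGCACAGATGCATGTGCCCTACCCGTG-3'

Scanning the template, TCCTTGCAAC occurs at positions 8–17; this primer anneals to the bottom strand there with its 3' end pointing downstream.
Reverse complement of the reverse primer: CCCTACCCGTG. This occurs on the top strand at positions 47–57.
The product is the template from position 8 through 57 (50 bp).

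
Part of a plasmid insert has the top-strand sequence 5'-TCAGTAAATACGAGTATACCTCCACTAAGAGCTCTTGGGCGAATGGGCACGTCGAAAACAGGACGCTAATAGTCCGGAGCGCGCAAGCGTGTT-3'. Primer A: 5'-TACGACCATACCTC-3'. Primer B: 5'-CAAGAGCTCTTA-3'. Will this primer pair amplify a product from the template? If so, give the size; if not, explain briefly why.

No product — primer A has no binding site in the template.

Primer A (TACGACCATACCTC) does not match the top strand, and its reverse complement GAGGTATGGTCGTA does not match either.
With no annealing site for primer A, no amplification occurs.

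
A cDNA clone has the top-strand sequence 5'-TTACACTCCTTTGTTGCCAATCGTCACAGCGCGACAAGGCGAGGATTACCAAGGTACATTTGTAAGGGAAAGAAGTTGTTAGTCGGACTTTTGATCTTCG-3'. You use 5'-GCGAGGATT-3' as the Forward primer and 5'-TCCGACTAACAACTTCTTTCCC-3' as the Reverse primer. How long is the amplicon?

49 bp

Scanning the template, GCGAGGATT occurs at positions 39–47; this primer anneals to the bottom strand there with its 3' end pointing downstream.
The reverse primer's reverse complement is GGGAAAGAAGTTGTTAGTCGGA, which matches the template at positions 66–87.
The product runs from position 39 to position 87, so its length is 87 − 39 + 1 = 49 bp.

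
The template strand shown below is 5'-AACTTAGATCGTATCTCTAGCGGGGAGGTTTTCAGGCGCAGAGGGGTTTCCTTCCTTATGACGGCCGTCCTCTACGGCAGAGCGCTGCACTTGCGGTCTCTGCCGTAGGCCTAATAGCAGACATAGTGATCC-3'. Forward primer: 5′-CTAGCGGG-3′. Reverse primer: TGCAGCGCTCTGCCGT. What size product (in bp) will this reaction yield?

73 bp

Scanning the template, CTAGCGGG occurs at positions 17–24; this primer anneals to the bottom strand there with its 3' end pointing downstream.
Reverse complement of the reverse primer: ACGGCAGAGCGCTGCA. This occurs on the top strand at positions 74–89.
Product length = (reverse-primer end) − (forward-primer start) + 1 = 89 − 17 + 1 = 73 bp.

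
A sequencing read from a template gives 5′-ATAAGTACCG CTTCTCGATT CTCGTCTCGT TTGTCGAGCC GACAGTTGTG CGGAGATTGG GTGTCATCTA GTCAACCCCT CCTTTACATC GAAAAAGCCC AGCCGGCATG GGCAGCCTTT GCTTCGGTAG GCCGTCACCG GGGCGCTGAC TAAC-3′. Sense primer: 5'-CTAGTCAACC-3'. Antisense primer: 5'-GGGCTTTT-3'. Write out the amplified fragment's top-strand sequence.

5'-CTAGTCAACCCCTCCTTTACATCGAAAAAGCCC-3'

The forward primer matches the template at positions 68–77.
Taking the reverse complement of GGGCTTTT gives AAAAGCCC, found at positions 93–100 on the template; the primer anneals here to the top strand with its 3' end pointing upstream.
The product is the template from position 68 through 100 (33 bp).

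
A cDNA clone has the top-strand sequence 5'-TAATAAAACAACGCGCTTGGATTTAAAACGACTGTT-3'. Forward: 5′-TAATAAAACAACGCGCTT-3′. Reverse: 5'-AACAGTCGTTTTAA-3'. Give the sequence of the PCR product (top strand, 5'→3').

5'-TAATAAAACAACGCGCTTGGATTTAAAACGACTGTT-3'

Forward primer TAATAAAACAACGCGCTT is found on the top strand at positions 1–18.
The reverse primer's reverse complement is TTAAAACGACTGTT, which matches the template at positions 23–36.
The product is the template from position 1 through 36 (36 bp).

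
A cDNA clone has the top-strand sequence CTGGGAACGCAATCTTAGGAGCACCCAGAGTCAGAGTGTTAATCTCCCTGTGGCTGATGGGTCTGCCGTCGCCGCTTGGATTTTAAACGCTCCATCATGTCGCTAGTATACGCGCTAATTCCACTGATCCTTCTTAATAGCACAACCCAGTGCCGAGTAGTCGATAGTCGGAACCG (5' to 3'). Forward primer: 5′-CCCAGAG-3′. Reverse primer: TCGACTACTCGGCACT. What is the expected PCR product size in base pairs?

141 bp

Scanning the template, CCCAGAG occurs at positions 24–30; this primer anneals to the bottom strand there with its 3' end pointing downstream.
Taking the reverse complement of TCGACTACTCGGCACT gives AGTGCCGAGTAGTCGA, found at positions 149–164 on the template; the primer anneals here to the top strand with its 3' end pointing upstream.
The product runs from position 24 to position 164, so its length is 164 − 24 + 1 = 141 bp.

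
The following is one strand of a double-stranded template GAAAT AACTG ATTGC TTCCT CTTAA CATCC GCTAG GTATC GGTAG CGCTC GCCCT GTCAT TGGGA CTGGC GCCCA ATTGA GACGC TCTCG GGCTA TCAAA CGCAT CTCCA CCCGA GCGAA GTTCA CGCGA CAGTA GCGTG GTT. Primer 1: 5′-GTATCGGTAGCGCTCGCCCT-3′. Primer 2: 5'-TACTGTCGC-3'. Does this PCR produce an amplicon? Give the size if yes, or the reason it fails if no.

Yes — a 100 bp product.

Primer 1 (GTATCGGTAGCGCTCGCCCT) matches the top strand at positions 36–55; it acts as a forward primer.
Primer 2's reverse complement is GCGACAGTA, matching the top strand at positions 127–135; it acts as a reverse primer.
The 3' ends face each other across positions 36–135, giving a 100 bp product.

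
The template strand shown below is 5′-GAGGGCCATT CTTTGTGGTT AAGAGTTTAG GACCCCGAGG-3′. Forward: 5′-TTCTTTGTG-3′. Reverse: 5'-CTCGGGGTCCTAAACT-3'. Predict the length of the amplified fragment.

31 bp

The forward primer matches the template at positions 9–17.
The reverse primer's reverse complement is AGTTTAGGACCCCGAG, which matches the template at positions 24–39.
Product length = (reverse-primer end) − (forward-primer start) + 1 = 39 − 9 + 1 = 31 bp.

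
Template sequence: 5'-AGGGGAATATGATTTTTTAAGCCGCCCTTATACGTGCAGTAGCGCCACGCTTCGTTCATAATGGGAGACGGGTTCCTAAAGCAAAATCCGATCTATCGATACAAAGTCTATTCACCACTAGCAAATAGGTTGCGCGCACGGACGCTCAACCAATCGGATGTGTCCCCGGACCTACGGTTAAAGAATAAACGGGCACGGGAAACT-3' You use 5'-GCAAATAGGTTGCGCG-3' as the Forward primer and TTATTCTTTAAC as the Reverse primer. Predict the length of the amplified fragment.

The forward primer matches the template at positions 121–136.
Reverse complement of the reverse primer: GTTAAAGAATAA. This occurs on the top strand at positions 177–188.
The product runs from position 121 to position 188, so its length is 188 − 121 + 1 = 68 bp.

68 bp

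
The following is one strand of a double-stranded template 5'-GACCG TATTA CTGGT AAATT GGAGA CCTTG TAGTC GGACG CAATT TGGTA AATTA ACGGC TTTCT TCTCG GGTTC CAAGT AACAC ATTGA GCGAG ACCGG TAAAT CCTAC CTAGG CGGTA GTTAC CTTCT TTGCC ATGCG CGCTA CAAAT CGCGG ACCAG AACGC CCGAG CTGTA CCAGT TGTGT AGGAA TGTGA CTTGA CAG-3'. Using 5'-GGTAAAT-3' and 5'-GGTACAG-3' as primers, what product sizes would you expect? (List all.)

The forward primer GGTAAAT matches the top strand at positions 13–19, 47–53, 99–105.
The reverse primer's reverse complement is CTGTACC, matching at positions 171–177.
Each forward site pairs with the reverse site to give a product ending at position 177: sizes 165, 131, 79 bp.

165 bp, 131 bp, 79 bp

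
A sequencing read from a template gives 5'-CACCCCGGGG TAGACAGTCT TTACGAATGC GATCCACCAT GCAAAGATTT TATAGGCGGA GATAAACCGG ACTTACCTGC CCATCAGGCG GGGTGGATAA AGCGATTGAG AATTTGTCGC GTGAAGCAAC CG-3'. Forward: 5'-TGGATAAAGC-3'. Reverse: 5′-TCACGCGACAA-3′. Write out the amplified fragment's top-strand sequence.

Forward primer TGGATAAAGC is found on the top strand at positions 94–103.
Reverse complement of the reverse primer: TTGTCGCGTGA. This occurs on the top strand at positions 114–124.
The product is the template from position 94 through 124 (31 bp).

5'-TGGATAAAGCGATTGAGAATTTGTCGCGTGA-3'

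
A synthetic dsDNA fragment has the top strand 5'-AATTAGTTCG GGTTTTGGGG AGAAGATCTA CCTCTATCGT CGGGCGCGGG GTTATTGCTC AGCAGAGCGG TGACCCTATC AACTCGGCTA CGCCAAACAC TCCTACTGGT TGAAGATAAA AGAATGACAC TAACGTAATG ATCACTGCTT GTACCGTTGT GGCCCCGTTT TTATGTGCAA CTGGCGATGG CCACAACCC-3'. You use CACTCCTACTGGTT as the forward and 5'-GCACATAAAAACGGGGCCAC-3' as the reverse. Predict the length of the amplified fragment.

Forward primer CACTCCTACTGGTT is found on the top strand at positions 98–111.
The reverse primer's reverse complement is GTGGCCCCGTTTTTATGTGC, which matches the template at positions 159–178.
The product runs from position 98 to position 178, so its length is 178 − 98 + 1 = 81 bp.

81 bp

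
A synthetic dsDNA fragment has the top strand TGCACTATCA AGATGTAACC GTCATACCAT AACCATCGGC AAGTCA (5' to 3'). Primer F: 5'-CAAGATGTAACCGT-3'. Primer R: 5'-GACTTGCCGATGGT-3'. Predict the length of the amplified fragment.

37 bp

Forward primer CAAGATGTAACCGT is found on the top strand at positions 9–22.
Taking the reverse complement of GACTTGCCGATGGT gives ACCATCGGCAAGTC, found at positions 32–45 on the template; the primer anneals here to the top strand with its 3' end pointing upstream.
Amplicon spans positions 9–45: 37 bp.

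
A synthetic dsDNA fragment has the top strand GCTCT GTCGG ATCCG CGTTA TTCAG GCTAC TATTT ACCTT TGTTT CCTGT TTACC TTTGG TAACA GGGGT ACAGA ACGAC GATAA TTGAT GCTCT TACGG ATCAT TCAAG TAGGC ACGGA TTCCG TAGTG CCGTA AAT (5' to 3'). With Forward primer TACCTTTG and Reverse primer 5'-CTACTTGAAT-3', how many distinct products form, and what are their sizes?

The forward primer TACCTTTG matches the top strand at positions 35–42, 52–59.
The reverse primer's reverse complement is ATTCAAGTAG, matching at positions 104–113.
Each forward site pairs with the reverse site to give a product ending at position 113: sizes 79, 62 bp.

Two products: 79 bp, 62 bp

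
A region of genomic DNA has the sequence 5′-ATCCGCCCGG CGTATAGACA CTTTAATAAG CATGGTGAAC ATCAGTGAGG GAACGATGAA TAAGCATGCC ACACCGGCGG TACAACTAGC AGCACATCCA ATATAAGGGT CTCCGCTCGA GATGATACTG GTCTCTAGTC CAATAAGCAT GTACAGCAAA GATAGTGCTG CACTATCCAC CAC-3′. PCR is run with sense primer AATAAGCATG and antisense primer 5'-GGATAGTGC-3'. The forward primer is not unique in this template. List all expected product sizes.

154 bp, 120 bp, 37 bp

The forward primer AATAAGCATG matches the top strand at positions 25–34, 59–68, 142–151.
The reverse primer's reverse complement is GCACTATCC, matching at positions 170–178.
Each forward site pairs with the reverse site to give a product ending at position 178: sizes 154, 120, 37 bp.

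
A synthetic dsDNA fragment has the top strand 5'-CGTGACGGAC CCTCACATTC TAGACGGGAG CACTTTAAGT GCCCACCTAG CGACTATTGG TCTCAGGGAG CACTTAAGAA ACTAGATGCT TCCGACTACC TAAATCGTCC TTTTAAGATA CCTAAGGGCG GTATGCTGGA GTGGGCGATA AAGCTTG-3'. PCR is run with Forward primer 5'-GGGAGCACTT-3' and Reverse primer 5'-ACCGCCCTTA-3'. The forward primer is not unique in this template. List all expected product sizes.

107 bp, 67 bp

The forward primer GGGAGCACTT matches the top strand at positions 26–35, 66–75.
The reverse primer's reverse complement is TAAGGGCGGT, matching at positions 123–132.
Each forward site pairs with the reverse site to give a product ending at position 132: sizes 107, 67 bp.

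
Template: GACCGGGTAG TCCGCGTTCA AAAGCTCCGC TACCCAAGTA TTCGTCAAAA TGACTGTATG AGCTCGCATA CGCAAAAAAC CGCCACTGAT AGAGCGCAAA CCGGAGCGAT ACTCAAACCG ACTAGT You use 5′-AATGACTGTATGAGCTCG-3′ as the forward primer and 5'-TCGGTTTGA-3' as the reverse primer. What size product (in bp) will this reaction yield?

73 bp

Forward primer AATGACTGTATGAGCTCG is found on the top strand at positions 49–66.
Taking the reverse complement of TCGGTTTGA gives TCAAACCGA, found at positions 113–121 on the template; the primer anneals here to the top strand with its 3' end pointing upstream.
Product length = (reverse-primer end) − (forward-primer start) + 1 = 121 − 49 + 1 = 73 bp.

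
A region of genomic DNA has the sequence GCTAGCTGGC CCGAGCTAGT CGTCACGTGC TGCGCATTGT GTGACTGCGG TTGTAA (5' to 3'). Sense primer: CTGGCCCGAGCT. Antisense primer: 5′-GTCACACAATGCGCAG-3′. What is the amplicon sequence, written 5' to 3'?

Forward primer CTGGCCCGAGCT is found on the top strand at positions 6–17.
Reverse complement of the reverse primer: CTGCGCATTGTGTGAC. This occurs on the top strand at positions 30–45.
The product is the template from position 6 through 45 (40 bp).

5'-CTGGCCCGAGCTAGTCGTCACGTGCTGCGCATTGTGTGAC-3'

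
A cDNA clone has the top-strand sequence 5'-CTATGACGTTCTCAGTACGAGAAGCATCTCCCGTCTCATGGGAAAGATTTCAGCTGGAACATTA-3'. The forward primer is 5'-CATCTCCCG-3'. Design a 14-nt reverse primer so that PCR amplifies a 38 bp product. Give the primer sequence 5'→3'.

5'-ATGTTCCAGCTGAA-3'

The forward primer binds at positions 25–33, so a 38 bp product ends at position 25 + 38 − 1 = 62.
The reverse primer anneals to the top strand over positions 49–62, i.e. to TTCAGCTGGAACAT.
Its sequence written 5'→3' is the reverse complement: ATGTTCCAGCTGAA.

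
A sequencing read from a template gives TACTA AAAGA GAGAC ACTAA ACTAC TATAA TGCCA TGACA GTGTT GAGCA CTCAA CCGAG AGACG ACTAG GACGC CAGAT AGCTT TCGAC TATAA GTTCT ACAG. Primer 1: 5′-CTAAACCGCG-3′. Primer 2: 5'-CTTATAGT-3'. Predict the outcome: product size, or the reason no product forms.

Primer 1 (CTAAACCGCG) does not match the top strand, and its reverse complement CGCGGTTTAG does not match either.
With no annealing site for primer 1, no amplification occurs.

No product — primer 1 has no binding site in the template.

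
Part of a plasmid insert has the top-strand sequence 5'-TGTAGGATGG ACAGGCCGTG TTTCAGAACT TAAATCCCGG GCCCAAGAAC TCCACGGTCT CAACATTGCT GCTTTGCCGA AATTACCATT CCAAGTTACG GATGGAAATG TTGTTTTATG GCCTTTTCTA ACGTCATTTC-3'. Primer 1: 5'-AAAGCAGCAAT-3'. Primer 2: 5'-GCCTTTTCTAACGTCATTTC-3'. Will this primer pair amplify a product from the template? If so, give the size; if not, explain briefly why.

No product — the primers' 3' ends point away from each other.

Primer 1 (AAAGCAGCAAT) has reverse complement ATTGCTGCTTT, which matches the top strand at positions 65–75; primer 1 anneals to the top strand there with its 3' end pointing upstream toward position 65.
Primer 2 (GCCTTTTCTAACGTCATTTC) matches the top strand directly at positions 121–140; it anneals to the bottom strand with its 3' end pointing downstream toward position 140.
The 3' ends diverge (primer 1 extends toward position 1, primer 2 toward position 140), so the primers never converge on a shared product.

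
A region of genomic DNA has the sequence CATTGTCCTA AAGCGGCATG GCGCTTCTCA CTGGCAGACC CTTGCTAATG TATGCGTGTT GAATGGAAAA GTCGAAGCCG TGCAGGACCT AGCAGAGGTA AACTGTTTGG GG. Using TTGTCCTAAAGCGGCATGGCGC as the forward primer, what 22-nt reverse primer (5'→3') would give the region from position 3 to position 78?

5'-GCTTCGACTTTTCCATTCAACA-3'

The product's 3' end on the top strand is position 78.
The reverse primer anneals to the top strand over positions 57–78, i.e. to TGTTGAATGGAAAAGTCGAAGC.
Its sequence written 5'→3' is the reverse complement: GCTTCGACTTTTCCATTCAACA.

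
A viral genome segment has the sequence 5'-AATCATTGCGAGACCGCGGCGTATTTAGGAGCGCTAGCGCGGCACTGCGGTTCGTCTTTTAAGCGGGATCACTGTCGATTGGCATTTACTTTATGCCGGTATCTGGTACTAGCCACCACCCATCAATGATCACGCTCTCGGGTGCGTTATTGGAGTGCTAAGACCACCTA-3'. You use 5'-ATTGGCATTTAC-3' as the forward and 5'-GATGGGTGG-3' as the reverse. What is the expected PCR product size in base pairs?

The forward primer matches the template at positions 78–89.
Reverse complement of the reverse primer: CCACCCATC. This occurs on the top strand at positions 116–124.
Product length = (reverse-primer end) − (forward-primer start) + 1 = 124 − 78 + 1 = 47 bp.

47 bp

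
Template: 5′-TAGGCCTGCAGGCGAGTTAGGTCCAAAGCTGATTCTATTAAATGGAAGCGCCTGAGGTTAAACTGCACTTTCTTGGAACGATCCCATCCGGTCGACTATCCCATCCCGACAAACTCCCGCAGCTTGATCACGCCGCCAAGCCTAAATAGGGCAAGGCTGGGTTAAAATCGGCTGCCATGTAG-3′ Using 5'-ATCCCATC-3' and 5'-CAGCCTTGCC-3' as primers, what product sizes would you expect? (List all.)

The forward primer ATCCCATC matches the top strand at positions 81–88, 98–105.
The reverse primer's reverse complement is GGCAAGGCTG, matching at positions 150–159.
Each forward site pairs with the reverse site to give a product ending at position 159: sizes 79, 62 bp.

79 bp, 62 bp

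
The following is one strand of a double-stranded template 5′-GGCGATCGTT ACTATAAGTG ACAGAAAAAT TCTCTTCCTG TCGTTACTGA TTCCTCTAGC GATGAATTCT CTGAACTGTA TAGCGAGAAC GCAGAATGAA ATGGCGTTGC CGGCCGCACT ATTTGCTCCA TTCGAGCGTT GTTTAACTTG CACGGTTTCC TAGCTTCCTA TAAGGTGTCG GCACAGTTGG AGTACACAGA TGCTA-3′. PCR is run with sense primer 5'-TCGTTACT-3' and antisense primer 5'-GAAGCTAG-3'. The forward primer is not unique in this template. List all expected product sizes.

The forward primer TCGTTACT matches the top strand at positions 6–13, 41–48.
The reverse primer's reverse complement is CTAGCTTC, matching at positions 160–167.
Each forward site pairs with the reverse site to give a product ending at position 167: sizes 162, 127 bp.

162 bp, 127 bp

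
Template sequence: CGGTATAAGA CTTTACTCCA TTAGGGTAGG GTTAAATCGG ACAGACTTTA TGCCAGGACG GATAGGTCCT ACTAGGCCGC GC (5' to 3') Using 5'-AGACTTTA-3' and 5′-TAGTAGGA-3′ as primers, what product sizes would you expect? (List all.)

67 bp, 32 bp

The forward primer AGACTTTA matches the top strand at positions 8–15, 43–50.
The reverse primer's reverse complement is TCCTACTA, matching at positions 67–74.
Each forward site pairs with the reverse site to give a product ending at position 74: sizes 67, 32 bp.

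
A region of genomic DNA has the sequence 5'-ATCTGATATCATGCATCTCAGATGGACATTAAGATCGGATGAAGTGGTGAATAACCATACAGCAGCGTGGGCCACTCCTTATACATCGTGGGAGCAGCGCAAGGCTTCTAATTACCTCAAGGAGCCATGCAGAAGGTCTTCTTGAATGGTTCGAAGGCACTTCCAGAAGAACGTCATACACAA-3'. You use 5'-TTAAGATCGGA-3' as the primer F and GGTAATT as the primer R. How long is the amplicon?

88 bp

Scanning the template, TTAAGATCGGA occurs at positions 29–39; this primer anneals to the bottom strand there with its 3' end pointing downstream.
The reverse primer's reverse complement is AATTACC, which matches the template at positions 110–116.
The product runs from position 29 to position 116, so its length is 116 − 29 + 1 = 88 bp.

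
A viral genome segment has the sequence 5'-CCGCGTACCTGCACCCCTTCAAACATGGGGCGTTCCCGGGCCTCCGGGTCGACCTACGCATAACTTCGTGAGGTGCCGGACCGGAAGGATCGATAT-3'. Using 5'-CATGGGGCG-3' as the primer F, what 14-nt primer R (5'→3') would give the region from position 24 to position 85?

The product's 3' end on the top strand is position 85.
The reverse primer anneals to the top strand over positions 72–85, i.e. to GGTGCCGGACCGGA.
Its sequence written 5'→3' is the reverse complement: TCCGGTCCGGCACC.

5'-TCCGGTCCGGCACC-3'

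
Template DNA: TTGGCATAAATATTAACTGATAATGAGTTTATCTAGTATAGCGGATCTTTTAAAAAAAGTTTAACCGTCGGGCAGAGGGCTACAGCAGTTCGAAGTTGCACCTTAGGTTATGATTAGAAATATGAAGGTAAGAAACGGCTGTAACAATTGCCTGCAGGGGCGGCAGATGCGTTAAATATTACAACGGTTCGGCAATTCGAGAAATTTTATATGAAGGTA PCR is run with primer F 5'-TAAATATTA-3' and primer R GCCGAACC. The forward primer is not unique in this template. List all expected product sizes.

The forward primer TAAATATTA matches the top strand at positions 7–15, 173–181.
The reverse primer's reverse complement is GGTTCGGC, matching at positions 186–193.
Each forward site pairs with the reverse site to give a product ending at position 193: sizes 187, 21 bp.

187 bp, 21 bp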